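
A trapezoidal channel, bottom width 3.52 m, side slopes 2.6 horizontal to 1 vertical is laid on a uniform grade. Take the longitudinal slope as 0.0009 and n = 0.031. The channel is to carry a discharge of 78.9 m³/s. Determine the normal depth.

y_n = 3.78 m

Manning's equation rearranged: A R^(2/3) = nQ / (1·√S) = 0.031 × 78.9 / (√0.0009) = 81.53.
Try y = 2.84 m: A R^(2/3) = 42.38 — low.
Try y = 4.61 m: A R^(2/3) = 129.8 — high.
Try y = 3.78 m: A R^(2/3) = 81.49 — close enough.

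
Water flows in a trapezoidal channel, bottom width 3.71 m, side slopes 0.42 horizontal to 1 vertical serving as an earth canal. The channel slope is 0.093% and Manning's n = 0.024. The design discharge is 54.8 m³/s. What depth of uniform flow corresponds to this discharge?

y_n = 4.82 m

Manning's equation rearranged: A R^(2/3) = nQ / (1·√S) = 0.024 × 54.8 / (√0.00093) = 43.13.
Try y = 3.52 m: A R^(2/3) = 25.08 — low.
Try y = 5.4 m: A R^(2/3) = 52.82 — high.
Try y = 4.82 m: A R^(2/3) = 43.16 — ≈ 43.13.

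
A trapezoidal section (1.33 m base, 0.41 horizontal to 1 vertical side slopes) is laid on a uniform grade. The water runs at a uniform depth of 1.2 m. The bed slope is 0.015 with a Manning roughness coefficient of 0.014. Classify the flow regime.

supercritical

With bottom width b = 1.33 m and side slope z = 0.41: A = (b + zy)y = (1.33 + 0.41×1.2)×1.2 = 2.186 m²; P = b + 2y√(1+z²) = 1.33 + 2×1.2×1.081 = 3.924 m.
Hydraulic radius R = A/P = 2.186/3.924 = 0.5572 m.
V = (1/n) R^(2/3) √S = (1/0.014) × 0.5572^(2/3) × √0.015 = 5.924 m/s. Hydraulic depth D_h = A/T = 2.186/2.314 = 0.9449 m.
Froude number Fr = V/√(g·D_h) = 5.924/√(9.81×0.9449) = 1.95, which is greater than 1, so the flow is supercritical.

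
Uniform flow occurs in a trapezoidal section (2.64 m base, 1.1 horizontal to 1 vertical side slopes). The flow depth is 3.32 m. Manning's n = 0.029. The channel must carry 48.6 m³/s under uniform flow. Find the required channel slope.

With bottom width b = 2.64 m and side slope z = 1.1: A = (b + zy)y = (2.64 + 1.1×3.32)×3.32 = 20.89 m²; P = b + 2y√(1+z²) = 2.64 + 2×3.32×1.487 = 12.51 m.
Hydraulic radius R = A/P = 20.89/12.51 = 1.67 m.
From Manning's equation, S = [nQ / (1 A R^(2/3))]² = [0.029 × 48.6 / (1 × 20.89 × 1.67^(2/3))]² = 0.0023.

S = 0.0023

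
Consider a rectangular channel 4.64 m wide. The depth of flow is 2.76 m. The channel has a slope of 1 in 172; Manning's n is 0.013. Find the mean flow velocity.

Flow area A = b·y = 4.64 × 2.76 = 12.81 m². Wetted perimeter P = b + 2y = 4.64 + 2×2.76 = 10.16 m.
Hydraulic radius R = A/P = 12.81/10.16 = 1.26 m.
From Manning's equation, V = (1/n) R^(2/3) S^(1/2) = (1/0.013) × 1.26^(2/3) × 0.005814^(1/2) = 6.84 m/s.

V = 6.84 m/s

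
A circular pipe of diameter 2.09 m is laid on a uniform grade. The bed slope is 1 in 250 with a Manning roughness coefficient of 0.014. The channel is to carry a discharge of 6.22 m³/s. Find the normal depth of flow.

Manning's equation rearranged: A R^(2/3) = nQ / (1·√S) = 0.014 × 6.22 / (√0.004) = 1.377.
Trying y = 1.51 m: A R^(2/3) = 1.94 — over.
Trying y = 1.19 m: A R^(2/3) = 1.378 — matches.

y_n = 1.19 m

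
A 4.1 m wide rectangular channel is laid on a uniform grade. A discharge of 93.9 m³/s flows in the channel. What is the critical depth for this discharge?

For a rectangular channel, critical depth y_c = (q²/g)^(1/3) where q = Q/b = 93.9/4.1 = 22.9 m²/s.
So y_c = (22.9²/9.81)^(1/3) = 3.77 m.

y_c = 3.77 m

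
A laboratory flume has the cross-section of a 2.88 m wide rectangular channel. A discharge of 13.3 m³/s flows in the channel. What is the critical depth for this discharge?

y_c = 1.3 m

For a rectangular channel, critical depth y_c = (q²/g)^(1/3) where q = Q/b = 13.3/2.88 = 4.618 m²/s.
So y_c = (4.618²/9.81)^(1/3) = 1.3 m.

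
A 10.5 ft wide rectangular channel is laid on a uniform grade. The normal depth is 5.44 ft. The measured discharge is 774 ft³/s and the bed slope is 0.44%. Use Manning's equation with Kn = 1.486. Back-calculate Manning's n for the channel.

n = 0.014

Flow area A = b·y = 10.5 × 5.44 = 57.12 ft². Wetted perimeter P = b + 2y = 10.5 + 2×5.44 = 21.38 ft.
Hydraulic radius R = A/P = 57.12/21.38 = 2.672 ft.
Rearranging Manning's equation: n = (1.486/Q) A R^(2/3) S^(1/2) = (1.486/774) × 57.12 × 2.672^(2/3) × √0.0044 = 0.014.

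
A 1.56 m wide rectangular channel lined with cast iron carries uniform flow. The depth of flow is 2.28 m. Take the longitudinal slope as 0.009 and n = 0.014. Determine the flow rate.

Q = 16.8 m³/s

Flow area A = b·y = 1.56 × 2.28 = 3.557 m². Wetted perimeter P = b + 2y = 1.56 + 2×2.28 = 6.12 m.
Hydraulic radius R = A/P = 3.557/6.12 = 0.5812 m.
Manning's equation: Q = (1/n) A R^(2/3) S^(1/2) = (1/0.014) × 3.557 × 0.5812^(2/3) × 0.009^(1/2) = 16.8 m³/s.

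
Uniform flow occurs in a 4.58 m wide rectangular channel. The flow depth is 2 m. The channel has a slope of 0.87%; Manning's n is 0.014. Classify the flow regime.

supercritical

Flow area A = b·y = 4.58 × 2 = 9.16 m². Wetted perimeter P = b + 2y = 4.58 + 2×2 = 8.58 m.
Hydraulic radius R = A/P = 9.16/8.58 = 1.068 m.
V = (1/n) R^(2/3) √S = (1/0.014) × 1.068^(2/3) × √0.0087 = 6.959 m/s. Hydraulic depth D_h = A/T = 9.16/4.58 = 2 m.
Froude number Fr = V/√(g·D_h) = 6.959/√(9.81×2) = 1.57, which is greater than 1, so the flow is supercritical.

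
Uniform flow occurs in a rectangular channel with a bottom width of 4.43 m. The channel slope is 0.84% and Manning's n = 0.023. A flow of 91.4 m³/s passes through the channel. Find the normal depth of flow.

y_n = 4.07 m

Manning's equation rearranged: A R^(2/3) = nQ / (1·√S) = 0.023 × 91.4 / (√0.0084) = 22.94.
Trying y = 3.06 m: A R^(2/3) = 16.02 — low.
Trying y = 4.07 m: A R^(2/3) = 22.93 — matches.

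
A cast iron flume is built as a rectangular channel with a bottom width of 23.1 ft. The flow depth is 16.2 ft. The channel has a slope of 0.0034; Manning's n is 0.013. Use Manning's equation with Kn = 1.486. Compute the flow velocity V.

Flow area A = b·y = 23.1 × 16.2 = 374.2 ft². Wetted perimeter P = b + 2y = 23.1 + 2×16.2 = 55.5 ft.
Hydraulic radius R = A/P = 374.2/55.5 = 6.743 ft.
From Manning's equation, V = (1.486/n) R^(2/3) S^(1/2) = (1.486/0.013) × 6.743^(2/3) × 0.0034^(1/2) = 23.8 ft/s.

V = 23.8 ft/s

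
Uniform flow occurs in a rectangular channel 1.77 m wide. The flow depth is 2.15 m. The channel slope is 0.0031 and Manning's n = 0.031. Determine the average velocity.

V = 1.32 m/s

Flow area A = b·y = 1.77 × 2.15 = 3.805 m². Wetted perimeter P = b + 2y = 1.77 + 2×2.15 = 6.07 m.
Hydraulic radius R = A/P = 3.805/6.07 = 0.6269 m.
From Manning's equation, V = (1/n) R^(2/3) S^(1/2) = (1/0.031) × 0.6269^(2/3) × 0.0031^(1/2) = 1.32 m/s.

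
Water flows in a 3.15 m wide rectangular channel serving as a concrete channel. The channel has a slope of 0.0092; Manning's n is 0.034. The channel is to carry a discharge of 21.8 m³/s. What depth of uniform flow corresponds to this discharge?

y_n = 2.51 m

Manning's equation rearranged: A R^(2/3) = nQ / (1·√S) = 0.034 × 21.8 / (√0.0092) = 7.728.
Trying y = 3.11 m: A R^(2/3) = 10.09 — too large.
Trying y = 1.89 m: A R^(2/3) = 5.38 — too small.
Trying y = 2.51 m: A R^(2/3) = 7.736 — ≈ 7.728.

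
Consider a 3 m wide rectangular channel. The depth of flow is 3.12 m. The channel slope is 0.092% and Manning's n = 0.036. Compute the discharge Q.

Flow area A = b·y = 3 × 3.12 = 9.36 m². Wetted perimeter P = b + 2y = 3 + 2×3.12 = 9.24 m.
Hydraulic radius R = A/P = 9.36/9.24 = 1.013 m.
Manning's equation: Q = (1/n) A R^(2/3) S^(1/2) = (1/0.036) × 9.36 × 1.013^(2/3) × 0.00092^(1/2) = 7.95 m³/s.

Q = 7.95 m³/s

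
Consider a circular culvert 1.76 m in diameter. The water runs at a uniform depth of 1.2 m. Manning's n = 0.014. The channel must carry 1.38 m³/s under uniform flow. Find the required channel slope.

For a circular section of diameter D = 1.76 m at depth y = 1.2 m, the central angle is θ = 2 arccos(1 − 2y/D) = 3.886 rad. Then A = (D²/8)(θ − sin θ) = 1.767 m² and P = Dθ/2 = 3.42 m.
Hydraulic radius R = A/P = 1.767/3.42 = 0.5167 m.
From Manning's equation, S = [nQ / (1 A R^(2/3))]² = [0.014 × 1.38 / (1 × 1.767 × 0.5167^(2/3))]² = 0.000288.

S = 0.000288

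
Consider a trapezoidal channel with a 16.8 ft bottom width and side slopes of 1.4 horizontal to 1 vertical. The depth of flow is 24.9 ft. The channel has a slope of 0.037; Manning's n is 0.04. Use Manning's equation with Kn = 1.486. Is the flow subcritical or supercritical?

With bottom width b = 16.8 ft and side slope z = 1.4: A = (b + zy)y = (16.8 + 1.4×24.9)×24.9 = 1286 ft²; P = b + 2y√(1+z²) = 16.8 + 2×24.9×1.72 = 102.5 ft.
Hydraulic radius R = A/P = 1286/102.5 = 12.55 ft.
V = (1.486/n) R^(2/3) √S = (1.486/0.04) × 12.55^(2/3) × √0.037 = 38.6 ft/s. Hydraulic depth D_h = A/T = 1286/86.52 = 14.87 ft.
Froude number Fr = V/√(g·D_h) = 38.6/√(32.2×14.87) = 1.76, which is greater than 1, so the flow is supercritical.

supercritical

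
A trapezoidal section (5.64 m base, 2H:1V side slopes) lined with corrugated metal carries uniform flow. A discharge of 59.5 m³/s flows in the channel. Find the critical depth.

y_c = 1.8 m

At critical depth, Q² T / (g A³) = 1, i.e. A³/T = Q²/g = 59.5²/9.81 = 360.9.
Try y = 1.36 m: A³/T = 132.6 — low.
Try y = 2.28 m: A³/T = 852.2 — high.
Try y = 1.8 m: A³/T = 358.3 — matches.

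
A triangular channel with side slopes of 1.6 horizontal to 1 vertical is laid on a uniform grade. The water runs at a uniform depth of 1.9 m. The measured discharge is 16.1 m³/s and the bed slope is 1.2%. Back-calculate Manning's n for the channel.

n = 0.034

For a triangular section with side slope z = 1.6: A = zy² = 1.6×1.9² = 5.776 m²; P = 2y√(1+z²) = 2×1.9×1.887 = 7.17 m.
Hydraulic radius R = A/P = 5.776/7.17 = 0.8056 m.
Rearranging Manning's equation: n = (1/Q) A R^(2/3) S^(1/2) = (1/16.1) × 5.776 × 0.8056^(2/3) × √0.012 = 0.034.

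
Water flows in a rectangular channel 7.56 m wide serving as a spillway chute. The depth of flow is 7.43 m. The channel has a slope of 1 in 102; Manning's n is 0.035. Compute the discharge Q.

Q = 293 m³/s

Flow area A = b·y = 7.56 × 7.43 = 56.17 m². Wetted perimeter P = b + 2y = 7.56 + 2×7.43 = 22.42 m.
Hydraulic radius R = A/P = 56.17/22.42 = 2.505 m.
Manning's equation: Q = (1/n) A R^(2/3) S^(1/2) = (1/0.035) × 56.17 × 2.505^(2/3) × 0.009804^(1/2) = 293 m³/s.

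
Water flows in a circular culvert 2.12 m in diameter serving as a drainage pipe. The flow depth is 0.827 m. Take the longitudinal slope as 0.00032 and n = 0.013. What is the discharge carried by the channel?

Q = 1.02 m³/s

For a circular section of diameter D = 2.12 m at depth y = 0.827 m, the central angle is θ = 2 arccos(1 − 2y/D) = 2.698 rad. Then A = (D²/8)(θ − sin θ) = 1.275 m² and P = Dθ/2 = 2.86 m.
Hydraulic radius R = A/P = 1.275/2.86 = 0.4458 m.
Manning's equation: Q = (1/n) A R^(2/3) S^(1/2) = (1/0.013) × 1.275 × 0.4458^(2/3) × 0.00032^(1/2) = 1.02 m³/s.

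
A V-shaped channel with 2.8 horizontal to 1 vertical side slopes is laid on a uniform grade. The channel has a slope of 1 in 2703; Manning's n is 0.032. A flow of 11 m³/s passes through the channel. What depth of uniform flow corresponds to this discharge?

y_n = 2.44 m

Manning's equation rearranged: A R^(2/3) = nQ / (1·√S) = 0.032 × 11 / (√0.00037) = 18.3.
Trying y = 2.09 m: A R^(2/3) = 12.1 — low.
Trying y = 2.44 m: A R^(2/3) = 18.29 — ≈ 18.3.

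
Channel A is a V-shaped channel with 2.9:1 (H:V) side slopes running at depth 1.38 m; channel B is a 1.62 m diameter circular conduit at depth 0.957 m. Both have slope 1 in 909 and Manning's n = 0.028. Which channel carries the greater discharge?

Channel A: For a triangular section with side slope z = 2.9: A = zy² = 2.9×1.38² = 5.523 m²; P = 2y√(1+z²) = 2×1.38×3.068 = 8.466 m. Hydraulic radius R = A/P = 5.523/8.466 = 0.6523 m. Q_A = (1/0.028)·5.523·0.6523^(2/3)·√0.0011 = 4.921 m³/s.
Channel B: For a circular section of diameter D = 1.62 m at depth y = 0.957 m, the central angle is θ = 2 arccos(1 − 2y/D) = 3.507 rad. Then A = (D²/8)(θ − sin θ) = 1.267 m² and P = Dθ/2 = 2.84 m. Hydraulic radius R = A/P = 1.267/2.84 = 0.4462 m. Q_B = (1/0.028)·1.267·0.4462^(2/3)·√0.0011 = 0.8767 m³/s.
Q_A = 4.921 m³/s vs Q_B = 0.8767 m³/s, so channel A carries more.

channel A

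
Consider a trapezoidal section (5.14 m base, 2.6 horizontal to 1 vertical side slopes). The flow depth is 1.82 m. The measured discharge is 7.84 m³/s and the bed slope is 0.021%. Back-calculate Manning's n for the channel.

n = 0.037

With bottom width b = 5.14 m and side slope z = 2.6: A = (b + zy)y = (5.14 + 2.6×1.82)×1.82 = 17.97 m²; P = b + 2y√(1+z²) = 5.14 + 2×1.82×2.786 = 15.28 m.
Hydraulic radius R = A/P = 17.97/15.28 = 1.176 m.
Rearranging Manning's equation: n = (1/Q) A R^(2/3) S^(1/2) = (1/7.84) × 17.97 × 1.176^(2/3) × √0.00021 = 0.037.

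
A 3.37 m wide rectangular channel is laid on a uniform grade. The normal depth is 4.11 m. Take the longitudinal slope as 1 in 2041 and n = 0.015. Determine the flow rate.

Q = 23 m³/s

Flow area A = b·y = 3.37 × 4.11 = 13.85 m². Wetted perimeter P = b + 2y = 3.37 + 2×4.11 = 11.59 m.
Hydraulic radius R = A/P = 13.85/11.59 = 1.195 m.
Manning's equation: Q = (1/n) A R^(2/3) S^(1/2) = (1/0.015) × 13.85 × 1.195^(2/3) × 0.00049^(1/2) = 23 m³/s.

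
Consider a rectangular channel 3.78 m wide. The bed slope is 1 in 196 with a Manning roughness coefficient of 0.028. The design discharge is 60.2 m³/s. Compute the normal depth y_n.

y_n = 5.05 m

Manning's equation rearranged: A R^(2/3) = nQ / (1·√S) = 0.028 × 60.2 / (√0.005102) = 23.6.
Trying y = 5.84 m: A R^(2/3) = 27.99 — high.
Trying y = 4.23 m: A R^(2/3) = 19.11 — low.
Trying y = 5.05 m: A R^(2/3) = 23.61 — matches.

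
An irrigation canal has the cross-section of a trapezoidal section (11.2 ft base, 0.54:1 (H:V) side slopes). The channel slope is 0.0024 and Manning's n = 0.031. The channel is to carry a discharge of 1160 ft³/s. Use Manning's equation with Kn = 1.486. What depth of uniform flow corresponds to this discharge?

y_n = 10.2 ft

Manning's equation rearranged: A R^(2/3) = nQ / (1.486·√S) = 0.031 × 1160 / (1.486 × √0.0024) = 494.
Try y = 11.6 ft: A R^(2/3) = 623 — too large.
Try y = 9.03 ft: A R^(2/3) = 400.1 — too small.
Try y = 10.2 ft: A R^(2/3) = 495.4 — matches.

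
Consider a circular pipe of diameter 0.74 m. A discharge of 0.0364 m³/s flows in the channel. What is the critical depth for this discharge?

y_c = 0.113 m

At critical depth, Q² T / (g A³) = 1, i.e. A³/T = Q²/g = 0.0364²/9.81 = 0.0001351.
At y = 0.125 m: A³/T = 0.0001999 — high.
At y = 0.0793 m: A³/T = 0.00003321 — low.
At y = 0.113 m: A³/T = 0.0001344 — matches.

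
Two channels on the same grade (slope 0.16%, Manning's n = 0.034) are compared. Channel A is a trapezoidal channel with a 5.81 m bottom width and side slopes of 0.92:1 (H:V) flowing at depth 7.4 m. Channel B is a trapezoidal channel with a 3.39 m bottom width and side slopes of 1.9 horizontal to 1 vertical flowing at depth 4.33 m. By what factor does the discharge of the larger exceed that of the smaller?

2.51

Channel A: With bottom width b = 5.81 m and side slope z = 0.92: A = (b + zy)y = (5.81 + 0.92×7.4)×7.4 = 93.37 m²; P = b + 2y√(1+z²) = 5.81 + 2×7.4×1.359 = 25.92 m. Hydraulic radius R = A/P = 93.37/25.92 = 3.602 m. Q_A = (1/0.034)·93.37·3.602^(2/3)·√0.0016 = 258.1 m³/s.
Channel B: With bottom width b = 3.39 m and side slope z = 1.9: A = (b + zy)y = (3.39 + 1.9×4.33)×4.33 = 50.3 m²; P = b + 2y√(1+z²) = 3.39 + 2×4.33×2.147 = 21.98 m. Hydraulic radius R = A/P = 50.3/21.98 = 2.288 m. Q_B = (1/0.034)·50.3·2.288^(2/3)·√0.0016 = 102.8 m³/s.
The larger discharge is 258.1 m³/s and the smaller is 102.8 m³/s; the ratio is 2.51.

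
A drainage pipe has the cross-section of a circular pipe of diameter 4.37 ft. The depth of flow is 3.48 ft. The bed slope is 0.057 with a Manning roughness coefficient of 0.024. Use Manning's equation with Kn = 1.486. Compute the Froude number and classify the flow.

For a circular section of diameter D = 4.37 ft at depth y = 3.48 ft, the central angle is θ = 2 arccos(1 − 2y/D) = 4.41 rad. Then A = (D²/8)(θ − sin θ) = 12.81 ft² and P = Dθ/2 = 9.637 ft.
Hydraulic radius R = A/P = 12.81/9.637 = 1.329 ft.
V = (1.486/n) R^(2/3) √S = (1.486/0.024) × 1.329^(2/3) × √0.057 = 17.87 ft/s. Hydraulic depth D_h = A/T = 12.81/3.52 = 3.639 ft.
Froude number Fr = V/√(g·D_h) = 17.87/√(32.2×3.639) = 1.65, which is greater than 1, so the flow is supercritical.

supercritical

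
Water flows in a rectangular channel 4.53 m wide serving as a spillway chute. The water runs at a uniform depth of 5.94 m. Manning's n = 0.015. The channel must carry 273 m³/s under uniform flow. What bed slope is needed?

S = 0.012

Flow area A = b·y = 4.53 × 5.94 = 26.91 m². Wetted perimeter P = b + 2y = 4.53 + 2×5.94 = 16.41 m.
Hydraulic radius R = A/P = 26.91/16.41 = 1.64 m.
From Manning's equation, S = [nQ / (1 A R^(2/3))]² = [0.015 × 273 / (1 × 26.91 × 1.64^(2/3))]² = 0.012.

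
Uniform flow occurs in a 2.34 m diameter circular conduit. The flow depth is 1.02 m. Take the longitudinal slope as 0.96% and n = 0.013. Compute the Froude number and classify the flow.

supercritical

For a circular section of diameter D = 2.34 m at depth y = 1.02 m, the central angle is θ = 2 arccos(1 − 2y/D) = 2.884 rad. Then A = (D²/8)(θ − sin θ) = 1.8 m² and P = Dθ/2 = 3.375 m.
Hydraulic radius R = A/P = 1.8/3.375 = 0.5334 m.
V = (1/n) R^(2/3) √S = (1/0.013) × 0.5334^(2/3) × √0.0096 = 4.957 m/s. Hydraulic depth D_h = A/T = 1.8/2.321 = 0.7757 m.
Froude number Fr = V/√(g·D_h) = 4.957/√(9.81×0.7757) = 1.8, which is greater than 1, so the flow is supercritical.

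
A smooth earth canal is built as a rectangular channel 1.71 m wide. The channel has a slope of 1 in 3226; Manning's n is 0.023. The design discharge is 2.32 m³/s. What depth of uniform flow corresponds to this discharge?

Manning's equation rearranged: A R^(2/3) = nQ / (1·√S) = 0.023 × 2.32 / (√0.00031) = 3.031.
Try y = 3.03 m: A R^(2/3) = 3.955 — too large.
Try y = 1.69 m: A R^(2/3) = 1.981 — too small.
Try y = 2.41 m: A R^(2/3) = 3.032 — close enough.

y_n = 2.41 m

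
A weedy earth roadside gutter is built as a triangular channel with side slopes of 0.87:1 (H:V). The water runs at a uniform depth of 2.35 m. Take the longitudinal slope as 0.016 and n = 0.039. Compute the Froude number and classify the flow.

For a triangular section with side slope z = 0.87: A = zy² = 0.87×2.35² = 4.805 m²; P = 2y√(1+z²) = 2×2.35×1.325 = 6.23 m.
Hydraulic radius R = A/P = 4.805/6.23 = 0.7712 m.
V = (1/n) R^(2/3) √S = (1/0.039) × 0.7712^(2/3) × √0.016 = 2.728 m/s. Hydraulic depth D_h = A/T = 4.805/4.089 = 1.175 m.
Froude number Fr = V/√(g·D_h) = 2.728/√(9.81×1.175) = 0.803, which is less than 1, so the flow is subcritical.

subcritical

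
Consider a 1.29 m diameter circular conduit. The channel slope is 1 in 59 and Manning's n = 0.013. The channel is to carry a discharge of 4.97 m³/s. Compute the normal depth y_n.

Manning's equation rearranged: A R^(2/3) = nQ / (1·√S) = 0.013 × 4.97 / (√0.01695) = 0.4963.
Try y = 0.624 m: A R^(2/3) = 0.2904 — low.
Try y = 0.879 m: A R^(2/3) = 0.4965 — ≈ 0.4963.

y_n = 0.879 m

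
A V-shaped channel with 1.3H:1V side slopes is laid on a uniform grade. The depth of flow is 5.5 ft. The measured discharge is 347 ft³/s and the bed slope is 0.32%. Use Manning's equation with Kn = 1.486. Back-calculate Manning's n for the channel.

n = 0.016

For a triangular section with side slope z = 1.3: A = zy² = 1.3×5.5² = 39.33 ft²; P = 2y√(1+z²) = 2×5.5×1.64 = 18.04 ft.
Hydraulic radius R = A/P = 39.33/18.04 = 2.18 ft.
Rearranging Manning's equation: n = (1.486/Q) A R^(2/3) S^(1/2) = (1.486/347) × 39.33 × 2.18^(2/3) × √0.0032 = 0.016.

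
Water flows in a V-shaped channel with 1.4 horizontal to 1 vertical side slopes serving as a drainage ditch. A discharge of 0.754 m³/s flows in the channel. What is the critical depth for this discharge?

y_c = 0.568 m

At critical depth, Q² T / (g A³) = 1, i.e. A³/T = Q²/g = 0.754²/9.81 = 0.05795.
Trying y = 0.672 m: A³/T = 0.1343 — high.
Trying y = 0.411 m: A³/T = 0.01149 — low.
Trying y = 0.568 m: A³/T = 0.05794 — ≈ 0.05795.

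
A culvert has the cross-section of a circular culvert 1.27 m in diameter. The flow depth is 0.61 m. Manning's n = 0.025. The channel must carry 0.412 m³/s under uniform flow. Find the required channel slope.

S = 0.0014

For a circular section of diameter D = 1.27 m at depth y = 0.61 m, the central angle is θ = 2 arccos(1 − 2y/D) = 3.063 rad. Then A = (D²/8)(θ − sin θ) = 0.6016 m² and P = Dθ/2 = 1.945 m.
Hydraulic radius R = A/P = 0.6016/1.945 = 0.3093 m.
From Manning's equation, S = [nQ / (1 A R^(2/3))]² = [0.025 × 0.412 / (1 × 0.6016 × 0.3093^(2/3))]² = 0.0014.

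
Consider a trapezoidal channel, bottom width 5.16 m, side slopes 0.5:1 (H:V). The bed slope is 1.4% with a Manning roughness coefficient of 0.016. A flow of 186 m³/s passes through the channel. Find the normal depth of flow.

Manning's equation rearranged: A R^(2/3) = nQ / (1·√S) = 0.016 × 186 / (√0.014) = 25.15.
Try y = 2.11 m: A R^(2/3) = 15.84 — low.
Try y = 3.11 m: A R^(2/3) = 30.02 — high.
Try y = 2.8 m: A R^(2/3) = 25.21 — ≈ 25.15.

y_n = 2.8 m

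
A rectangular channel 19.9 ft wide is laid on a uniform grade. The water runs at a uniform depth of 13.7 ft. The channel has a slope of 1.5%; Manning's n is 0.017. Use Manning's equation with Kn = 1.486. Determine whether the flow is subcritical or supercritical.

Flow area A = b·y = 19.9 × 13.7 = 272.6 ft². Wetted perimeter P = b + 2y = 19.9 + 2×13.7 = 47.3 ft.
Hydraulic radius R = A/P = 272.6/47.3 = 5.764 ft.
V = (1.486/n) R^(2/3) √S = (1.486/0.017) × 5.764^(2/3) × √0.015 = 34.42 ft/s. Hydraulic depth D_h = A/T = 272.6/19.9 = 13.7 ft.
Froude number Fr = V/√(g·D_h) = 34.42/√(32.2×13.7) = 1.64, which is greater than 1, so the flow is supercritical.

supercritical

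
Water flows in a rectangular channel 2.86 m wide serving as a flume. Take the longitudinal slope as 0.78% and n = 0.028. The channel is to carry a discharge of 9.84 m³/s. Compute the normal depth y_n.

Manning's equation rearranged: A R^(2/3) = nQ / (1·√S) = 0.028 × 9.84 / (√0.0078) = 3.12.
Try y = 1.55 m: A R^(2/3) = 3.639 — too large.
Try y = 1.05 m: A R^(2/3) = 2.149 — too small.
Try y = 1.38 m: A R^(2/3) = 3.118 — ≈ 3.12.

y_n = 1.38 m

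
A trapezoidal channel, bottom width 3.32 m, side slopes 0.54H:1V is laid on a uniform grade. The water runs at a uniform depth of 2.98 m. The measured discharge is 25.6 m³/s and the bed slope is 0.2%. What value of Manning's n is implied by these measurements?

n = 0.033

With bottom width b = 3.32 m and side slope z = 0.54: A = (b + zy)y = (3.32 + 0.54×2.98)×2.98 = 14.69 m²; P = b + 2y√(1+z²) = 3.32 + 2×2.98×1.136 = 10.09 m.
Hydraulic radius R = A/P = 14.69/10.09 = 1.455 m.
Rearranging Manning's equation: n = (1/Q) A R^(2/3) S^(1/2) = (1/25.6) × 14.69 × 1.455^(2/3) × √0.002 = 0.033.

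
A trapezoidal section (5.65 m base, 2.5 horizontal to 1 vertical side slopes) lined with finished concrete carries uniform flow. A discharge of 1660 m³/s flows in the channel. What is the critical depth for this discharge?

At critical depth, Q² T / (g A³) = 1, i.e. A³/T = Q²/g = 1660²/9.81 = 280900.
Try y = 9.71 m: A³/T = 452600 — high.
Try y = 7.82 m: A³/T = 171000 — low.
Try y = 8.74 m: A³/T = 281300 — ≈ 280900.

y_c = 8.74 m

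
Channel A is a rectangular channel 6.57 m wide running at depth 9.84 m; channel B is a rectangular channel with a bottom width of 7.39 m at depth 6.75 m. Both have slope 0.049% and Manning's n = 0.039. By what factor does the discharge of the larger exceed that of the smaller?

Channel A: Flow area A = b·y = 6.57 × 9.84 = 64.65 m². Wetted perimeter P = b + 2y = 6.57 + 2×9.84 = 26.25 m. Hydraulic radius R = A/P = 64.65/26.25 = 2.463 m. Q_A = (1/0.039)·64.65·2.463^(2/3)·√0.00049 = 66.92 m³/s.
Channel B: Flow area A = b·y = 7.39 × 6.75 = 49.88 m². Wetted perimeter P = b + 2y = 7.39 + 2×6.75 = 20.89 m. Hydraulic radius R = A/P = 49.88/20.89 = 2.388 m. Q_B = (1/0.039)·49.88·2.388^(2/3)·√0.00049 = 50.58 m³/s.
The larger discharge is 66.92 m³/s and the smaller is 50.58 m³/s; the ratio is 1.32.

1.32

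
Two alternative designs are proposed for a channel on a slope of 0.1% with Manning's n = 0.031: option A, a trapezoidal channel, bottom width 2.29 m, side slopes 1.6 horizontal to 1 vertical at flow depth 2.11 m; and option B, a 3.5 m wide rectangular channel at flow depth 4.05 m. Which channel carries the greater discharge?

channel B

Channel A: With bottom width b = 2.29 m and side slope z = 1.6: A = (b + zy)y = (2.29 + 1.6×2.11)×2.11 = 11.96 m²; P = b + 2y√(1+z²) = 2.29 + 2×2.11×1.887 = 10.25 m. Hydraulic radius R = A/P = 11.96/10.25 = 1.166 m. Q_A = (1/0.031)·11.96·1.166^(2/3)·√0.001 = 13.51 m³/s.
Channel B: Flow area A = b·y = 3.5 × 4.05 = 14.17 m². Wetted perimeter P = b + 2y = 3.5 + 2×4.05 = 11.6 m. Hydraulic radius R = A/P = 14.17/11.6 = 1.222 m. Q_B = (1/0.031)·14.17·1.222^(2/3)·√0.001 = 16.53 m³/s.
Q_A = 13.51 m³/s vs Q_B = 16.53 m³/s, so channel B carries more.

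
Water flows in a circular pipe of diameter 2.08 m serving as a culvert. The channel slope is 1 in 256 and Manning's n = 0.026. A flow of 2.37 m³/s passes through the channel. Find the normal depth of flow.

y_n = 0.977 m

Manning's equation rearranged: A R^(2/3) = nQ / (1·√S) = 0.026 × 2.37 / (√0.003906) = 0.9859.
Try y = 1.21 m: A R^(2/3) = 1.407 — high.
Try y = 0.977 m: A R^(2/3) = 0.9867 — matches.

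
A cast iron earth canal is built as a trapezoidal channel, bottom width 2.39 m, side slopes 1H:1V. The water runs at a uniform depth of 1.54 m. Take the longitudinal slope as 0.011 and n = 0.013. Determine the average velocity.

With bottom width b = 2.39 m and side slope z = 1: A = (b + zy)y = (2.39 + 1×1.54)×1.54 = 6.052 m²; P = b + 2y√(1+z²) = 2.39 + 2×1.54×1.414 = 6.746 m.
Hydraulic radius R = A/P = 6.052/6.746 = 0.8972 m.
From Manning's equation, V = (1/n) R^(2/3) S^(1/2) = (1/0.013) × 0.8972^(2/3) × 0.011^(1/2) = 7.5 m/s.

V = 7.5 m/s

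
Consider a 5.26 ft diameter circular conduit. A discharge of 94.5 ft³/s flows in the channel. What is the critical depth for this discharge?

At critical depth, Q² T / (g A³) = 1, i.e. A³/T = Q²/g = 94.5²/32.2 = 277.3.
Try y = 2.95 ft: A³/T = 378.1 — high.
Try y = 2.1 ft: A³/T = 103 — low.
Try y = 2.72 ft: A³/T = 277.3 — close enough.

y_c = 2.72 ft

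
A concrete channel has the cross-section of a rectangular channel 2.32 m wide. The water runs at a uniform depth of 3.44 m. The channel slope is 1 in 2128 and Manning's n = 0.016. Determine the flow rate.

Q = 9.84 m³/s

Flow area A = b·y = 2.32 × 3.44 = 7.981 m². Wetted perimeter P = b + 2y = 2.32 + 2×3.44 = 9.2 m.
Hydraulic radius R = A/P = 7.981/9.2 = 0.8675 m.
Manning's equation: Q = (1/n) A R^(2/3) S^(1/2) = (1/0.016) × 7.981 × 0.8675^(2/3) × 0.0004699^(1/2) = 9.84 m³/s.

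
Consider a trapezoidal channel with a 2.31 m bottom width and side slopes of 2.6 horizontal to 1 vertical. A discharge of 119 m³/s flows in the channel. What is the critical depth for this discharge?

y_c = 2.95 m

At critical depth, Q² T / (g A³) = 1, i.e. A³/T = Q²/g = 119²/9.81 = 1444.
Trying y = 3.52 m: A³/T = 3186 — too large.
Trying y = 2.62 m: A³/T = 856.7 — too small.
Trying y = 2.95 m: A³/T = 1446 — close enough.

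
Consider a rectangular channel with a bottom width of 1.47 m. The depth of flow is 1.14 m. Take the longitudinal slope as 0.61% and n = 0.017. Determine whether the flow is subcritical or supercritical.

subcritical

Flow area A = b·y = 1.47 × 1.14 = 1.676 m². Wetted perimeter P = b + 2y = 1.47 + 2×1.14 = 3.75 m.
Hydraulic radius R = A/P = 1.676/3.75 = 0.4469 m.
V = (1/n) R^(2/3) √S = (1/0.017) × 0.4469^(2/3) × √0.0061 = 2.685 m/s. Hydraulic depth D_h = A/T = 1.676/1.47 = 1.14 m.
Froude number Fr = V/√(g·D_h) = 2.685/√(9.81×1.14) = 0.803, which is less than 1, so the flow is subcritical.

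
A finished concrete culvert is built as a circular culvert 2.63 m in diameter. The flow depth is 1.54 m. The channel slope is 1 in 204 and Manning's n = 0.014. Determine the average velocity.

V = 4.02 m/s

For a circular section of diameter D = 2.63 m at depth y = 1.54 m, the central angle is θ = 2 arccos(1 − 2y/D) = 3.485 rad. Then A = (D²/8)(θ − sin θ) = 3.305 m² and P = Dθ/2 = 4.583 m.
Hydraulic radius R = A/P = 3.305/4.583 = 0.7211 m.
From Manning's equation, V = (1/n) R^(2/3) S^(1/2) = (1/0.014) × 0.7211^(2/3) × 0.004902^(1/2) = 4.02 m/s.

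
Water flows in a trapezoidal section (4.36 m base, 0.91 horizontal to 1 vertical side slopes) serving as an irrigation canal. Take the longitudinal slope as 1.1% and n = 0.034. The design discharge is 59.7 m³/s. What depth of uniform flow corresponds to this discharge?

y_n = 2.35 m

Manning's equation rearranged: A R^(2/3) = nQ / (1·√S) = 0.034 × 59.7 / (√0.011) = 19.35.
Try y = 2.92 m: A R^(2/3) = 28.86 — over.
Try y = 1.77 m: A R^(2/3) = 11.64 — short.
Try y = 2.35 m: A R^(2/3) = 19.34 — ≈ 19.35.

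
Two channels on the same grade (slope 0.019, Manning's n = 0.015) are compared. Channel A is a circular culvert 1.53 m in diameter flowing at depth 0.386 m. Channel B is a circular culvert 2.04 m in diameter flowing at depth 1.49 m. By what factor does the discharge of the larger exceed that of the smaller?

13.6

Channel A: For a circular section of diameter D = 1.53 m at depth y = 0.386 m, the central angle is θ = 2 arccos(1 − 2y/D) = 2.105 rad. Then A = (D²/8)(θ − sin θ) = 0.3641 m² and P = Dθ/2 = 1.61 m. Hydraulic radius R = A/P = 0.3641/1.61 = 0.2261 m. Q_A = (1/0.015)·0.3641·0.2261^(2/3)·√0.019 = 1.242 m³/s.
Channel B: For a circular section of diameter D = 2.04 m at depth y = 1.49 m, the central angle is θ = 2 arccos(1 − 2y/D) = 4.099 rad. Then A = (D²/8)(θ − sin θ) = 2.558 m² and P = Dθ/2 = 4.181 m. Hydraulic radius R = A/P = 2.558/4.181 = 0.6118 m. Q_B = (1/0.015)·2.558·0.6118^(2/3)·√0.019 = 16.94 m³/s.
The larger discharge is 16.94 m³/s and the smaller is 1.242 m³/s; the ratio is 13.6.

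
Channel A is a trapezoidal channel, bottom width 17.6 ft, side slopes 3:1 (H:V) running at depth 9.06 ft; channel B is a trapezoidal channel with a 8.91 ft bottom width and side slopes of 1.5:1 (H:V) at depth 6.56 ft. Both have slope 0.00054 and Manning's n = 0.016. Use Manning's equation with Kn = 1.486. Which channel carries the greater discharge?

channel A

Channel A: With bottom width b = 17.6 ft and side slope z = 3: A = (b + zy)y = (17.6 + 3×9.06)×9.06 = 405.7 ft²; P = b + 2y√(1+z²) = 17.6 + 2×9.06×3.162 = 74.9 ft. Hydraulic radius R = A/P = 405.7/74.9 = 5.417 ft. Q_A = (1.486/0.016)·405.7·5.417^(2/3)·√0.00054 = 2701 ft³/s.
Channel B: With bottom width b = 8.91 ft and side slope z = 1.5: A = (b + zy)y = (8.91 + 1.5×6.56)×6.56 = 123 ft²; P = b + 2y√(1+z²) = 8.91 + 2×6.56×1.803 = 32.56 ft. Hydraulic radius R = A/P = 123/32.56 = 3.777 ft. Q_B = (1.486/0.016)·123·3.777^(2/3)·√0.00054 = 643.9 ft³/s.
Q_A = 2701 ft³/s vs Q_B = 643.9 ft³/s, so channel A carries more.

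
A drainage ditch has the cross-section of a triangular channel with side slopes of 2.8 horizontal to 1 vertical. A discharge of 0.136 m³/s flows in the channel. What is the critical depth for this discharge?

y_c = 0.217 m

At critical depth, Q² T / (g A³) = 1, i.e. A³/T = Q²/g = 0.136²/9.81 = 0.001885.
Trying y = 0.271 m: A³/T = 0.00573 — high.
Trying y = 0.179 m: A³/T = 0.0007204 — low.
Trying y = 0.217 m: A³/T = 0.001886 — ≈ 0.001885.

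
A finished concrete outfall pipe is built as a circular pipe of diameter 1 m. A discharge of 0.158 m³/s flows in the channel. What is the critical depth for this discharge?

y_c = 0.22 m

At critical depth, Q² T / (g A³) = 1, i.e. A³/T = Q²/g = 0.158²/9.81 = 0.002545.
Trying y = 0.25 m: A³/T = 0.00418 — over.
Trying y = 0.177 m: A³/T = 0.001082 — short.
Trying y = 0.22 m: A³/T = 0.002538 — matches.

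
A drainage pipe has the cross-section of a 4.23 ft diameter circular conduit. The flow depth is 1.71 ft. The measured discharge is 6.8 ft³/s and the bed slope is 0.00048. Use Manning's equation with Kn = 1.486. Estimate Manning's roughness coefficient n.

n = 0.024

For a circular section of diameter D = 4.23 ft at depth y = 1.71 ft, the central angle is θ = 2 arccos(1 − 2y/D) = 2.756 rad. Then A = (D²/8)(θ − sin θ) = 5.324 ft² and P = Dθ/2 = 5.829 ft.
Hydraulic radius R = A/P = 5.324/5.829 = 0.9133 ft.
Rearranging Manning's equation: n = (1.486/Q) A R^(2/3) S^(1/2) = (1.486/6.8) × 5.324 × 0.9133^(2/3) × √0.00048 = 0.024.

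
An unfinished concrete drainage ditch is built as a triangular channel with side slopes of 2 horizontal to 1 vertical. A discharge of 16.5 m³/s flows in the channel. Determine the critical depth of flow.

At critical depth, Q² T / (g A³) = 1, i.e. A³/T = Q²/g = 16.5²/9.81 = 27.75.
Try y = 1.43 m: A³/T = 11.96 — too small.
Try y = 1.69 m: A³/T = 27.57 — ≈ 27.75.

y_c = 1.69 m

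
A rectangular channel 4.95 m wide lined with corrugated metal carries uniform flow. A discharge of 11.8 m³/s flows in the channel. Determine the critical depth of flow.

y_c = 0.834 m

For a rectangular channel, critical depth y_c = (q²/g)^(1/3) where q = Q/b = 11.8/4.95 = 2.384 m²/s.
So y_c = (2.384²/9.81)^(1/3) = 0.834 m.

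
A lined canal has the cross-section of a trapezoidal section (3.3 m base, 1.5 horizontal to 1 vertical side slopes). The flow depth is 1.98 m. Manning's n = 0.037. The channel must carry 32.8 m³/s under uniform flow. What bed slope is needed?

With bottom width b = 3.3 m and side slope z = 1.5: A = (b + zy)y = (3.3 + 1.5×1.98)×1.98 = 12.41 m²; P = b + 2y√(1+z²) = 3.3 + 2×1.98×1.803 = 10.44 m.
Hydraulic radius R = A/P = 12.41/10.44 = 1.189 m.
From Manning's equation, S = [nQ / (1 A R^(2/3))]² = [0.037 × 32.8 / (1 × 12.41 × 1.189^(2/3))]² = 0.00758.

S = 0.00758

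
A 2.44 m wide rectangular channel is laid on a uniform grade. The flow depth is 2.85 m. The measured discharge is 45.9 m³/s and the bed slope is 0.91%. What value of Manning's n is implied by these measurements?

Flow area A = b·y = 2.44 × 2.85 = 6.954 m². Wetted perimeter P = b + 2y = 2.44 + 2×2.85 = 8.14 m.
Hydraulic radius R = A/P = 6.954/8.14 = 0.8543 m.
Rearranging Manning's equation: n = (1/Q) A R^(2/3) S^(1/2) = (1/45.9) × 6.954 × 0.8543^(2/3) × √0.0091 = 0.013.

n = 0.013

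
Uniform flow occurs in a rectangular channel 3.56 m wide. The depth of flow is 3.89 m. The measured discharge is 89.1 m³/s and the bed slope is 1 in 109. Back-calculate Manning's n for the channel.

n = 0.017

Flow area A = b·y = 3.56 × 3.89 = 13.85 m². Wetted perimeter P = b + 2y = 3.56 + 2×3.89 = 11.34 m.
Hydraulic radius R = A/P = 13.85/11.34 = 1.221 m.
Rearranging Manning's equation: n = (1/Q) A R^(2/3) S^(1/2) = (1/89.1) × 13.85 × 1.221^(2/3) × √0.009174 = 0.017.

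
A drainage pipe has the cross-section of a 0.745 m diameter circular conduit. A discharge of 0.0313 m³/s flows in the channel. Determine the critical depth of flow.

At critical depth, Q² T / (g A³) = 1, i.e. A³/T = Q²/g = 0.0313²/9.81 = 0.00009987.
Try y = 0.13 m: A³/T = 0.0002349 — too large.
Try y = 0.0781 m: A³/T = 0.00003149 — too small.
Try y = 0.105 m: A³/T = 0.0001014 — ≈ 0.00009987.

y_c = 0.105 m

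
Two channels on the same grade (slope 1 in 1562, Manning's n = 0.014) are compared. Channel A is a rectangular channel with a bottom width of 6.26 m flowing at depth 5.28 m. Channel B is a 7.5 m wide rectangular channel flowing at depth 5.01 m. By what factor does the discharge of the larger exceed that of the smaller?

1.21

Channel A: Flow area A = b·y = 6.26 × 5.28 = 33.05 m². Wetted perimeter P = b + 2y = 6.26 + 2×5.28 = 16.82 m. Hydraulic radius R = A/P = 33.05/16.82 = 1.965 m. Q_A = (1/0.014)·33.05·1.965^(2/3)·√0.0006402 = 93.72 m³/s.
Channel B: Flow area A = b·y = 7.5 × 5.01 = 37.57 m². Wetted perimeter P = b + 2y = 7.5 + 2×5.01 = 17.52 m. Hydraulic radius R = A/P = 37.57/17.52 = 2.145 m. Q_B = (1/0.014)·37.57·2.145^(2/3)·√0.0006402 = 112.9 m³/s.
The larger discharge is 112.9 m³/s and the smaller is 93.72 m³/s; the ratio is 1.21.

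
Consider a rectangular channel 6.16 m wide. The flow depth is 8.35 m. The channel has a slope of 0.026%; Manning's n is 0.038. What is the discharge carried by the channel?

Flow area A = b·y = 6.16 × 8.35 = 51.44 m². Wetted perimeter P = b + 2y = 6.16 + 2×8.35 = 22.86 m.
Hydraulic radius R = A/P = 51.44/22.86 = 2.25 m.
Manning's equation: Q = (1/n) A R^(2/3) S^(1/2) = (1/0.038) × 51.44 × 2.25^(2/3) × 0.00026^(1/2) = 37.5 m³/s.

Q = 37.5 m³/s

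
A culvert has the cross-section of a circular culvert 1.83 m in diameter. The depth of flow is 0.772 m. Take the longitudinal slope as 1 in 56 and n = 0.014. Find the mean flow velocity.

V = 5.25 m/s

For a circular section of diameter D = 1.83 m at depth y = 0.772 m, the central angle is θ = 2 arccos(1 − 2y/D) = 2.828 rad. Then A = (D²/8)(θ − sin θ) = 1.054 m² and P = Dθ/2 = 2.587 m.
Hydraulic radius R = A/P = 1.054/2.587 = 0.4076 m.
From Manning's equation, V = (1/n) R^(2/3) S^(1/2) = (1/0.014) × 0.4076^(2/3) × 0.01786^(1/2) = 5.25 m/s.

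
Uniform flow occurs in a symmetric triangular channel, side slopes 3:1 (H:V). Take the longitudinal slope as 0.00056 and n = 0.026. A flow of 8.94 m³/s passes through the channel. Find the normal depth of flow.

y_n = 1.88 m

Manning's equation rearranged: A R^(2/3) = nQ / (1·√S) = 0.026 × 8.94 / (√0.00056) = 9.822.
Try y = 1.29 m: A R^(2/3) = 3.598 — short.
Try y = 2.32 m: A R^(2/3) = 17.21 — over.
Try y = 1.88 m: A R^(2/3) = 9.824 — matches.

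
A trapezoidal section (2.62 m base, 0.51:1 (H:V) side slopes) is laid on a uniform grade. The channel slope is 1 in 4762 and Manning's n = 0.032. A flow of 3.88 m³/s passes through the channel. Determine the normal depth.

Manning's equation rearranged: A R^(2/3) = nQ / (1·√S) = 0.032 × 3.88 / (√0.00021) = 8.568.
Trying y = 2.63 m: A R^(2/3) = 11.91 — too large.
Trying y = 1.79 m: A R^(2/3) = 6.122 — too small.
Trying y = 2.18 m: A R^(2/3) = 8.578 — ≈ 8.568.

y_n = 2.18 m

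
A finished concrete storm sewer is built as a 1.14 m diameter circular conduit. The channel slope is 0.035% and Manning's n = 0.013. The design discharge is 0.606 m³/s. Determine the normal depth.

y_n = 0.889 m

Manning's equation rearranged: A R^(2/3) = nQ / (1·√S) = 0.013 × 0.606 / (√0.00035) = 0.4211.
Trying y = 0.712 m: A R^(2/3) = 0.3155 — too small.
Trying y = 0.889 m: A R^(2/3) = 0.421 — ≈ 0.4211.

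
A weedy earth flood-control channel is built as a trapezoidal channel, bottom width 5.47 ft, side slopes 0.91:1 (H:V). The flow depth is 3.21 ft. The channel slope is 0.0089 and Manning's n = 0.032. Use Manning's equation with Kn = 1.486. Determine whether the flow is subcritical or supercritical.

subcritical

With bottom width b = 5.47 ft and side slope z = 0.91: A = (b + zy)y = (5.47 + 0.91×3.21)×3.21 = 26.94 ft²; P = b + 2y√(1+z²) = 5.47 + 2×3.21×1.352 = 14.15 ft.
Hydraulic radius R = A/P = 26.94/14.15 = 1.904 ft.
V = (1.486/n) R^(2/3) √S = (1.486/0.032) × 1.904^(2/3) × √0.0089 = 6.729 ft/s. Hydraulic depth D_h = A/T = 26.94/11.31 = 2.381 ft.
Froude number Fr = V/√(g·D_h) = 6.729/√(32.2×2.381) = 0.768, which is less than 1, so the flow is subcritical.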